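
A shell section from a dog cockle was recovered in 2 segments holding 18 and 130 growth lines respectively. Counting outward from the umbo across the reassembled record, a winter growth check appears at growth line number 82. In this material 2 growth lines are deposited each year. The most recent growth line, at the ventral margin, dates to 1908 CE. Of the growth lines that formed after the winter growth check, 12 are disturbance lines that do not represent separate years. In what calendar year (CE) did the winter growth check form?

Total growth lines = 18 + 130 = 148.
The winter growth check sits at growth line 82 from the umbo, so 148 − 82 = 66 growth lines formed after it.
Removing the 12 false growth lines leaves 66 − 12 = 54 true growth lines beyond the winter growth check.
54 growth lines at 2 per year is 54 / 2 = 27 years.
Counting back 27 years from 1908 CE places the winter growth check in 1908 − 27 = 1881 CE.

1881 CE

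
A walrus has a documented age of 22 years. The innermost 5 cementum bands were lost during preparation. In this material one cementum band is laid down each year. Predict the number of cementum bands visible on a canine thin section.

17 cementum bands

At one cementum band per year, 22 years correspond to 22 cementum bands.
Subtracting the 5 cementum bands not captured gives 22 − 5 = 17 cementum bands in the record.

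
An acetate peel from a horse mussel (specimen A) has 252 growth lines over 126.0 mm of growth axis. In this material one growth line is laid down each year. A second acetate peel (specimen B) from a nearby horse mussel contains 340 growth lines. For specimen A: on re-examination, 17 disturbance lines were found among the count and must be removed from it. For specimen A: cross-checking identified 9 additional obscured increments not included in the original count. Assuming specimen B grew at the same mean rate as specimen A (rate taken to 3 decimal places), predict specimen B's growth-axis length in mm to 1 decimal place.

Specimen A: adjusted count: 252 − 17 + 9 = 244 growth lines.
A: 126.0 mm over 244 years gives 126.0 / 244 ≈ 0.516 mm per year.
For B, 0.516 mm/year × 340 years = 175.4 mm.

175.4 mm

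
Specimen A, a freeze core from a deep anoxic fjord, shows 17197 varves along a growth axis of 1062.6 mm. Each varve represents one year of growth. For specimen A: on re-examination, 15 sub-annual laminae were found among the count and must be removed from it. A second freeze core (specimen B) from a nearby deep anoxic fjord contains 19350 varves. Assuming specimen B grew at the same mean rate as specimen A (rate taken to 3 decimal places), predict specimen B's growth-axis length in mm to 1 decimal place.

1199.7 mm

Specimen A: after corrections the count is 17197 − 15 = 17182 varves.
A: Mean rate = 1062.6 mm / 17182 years ≈ 0.062 mm/yr.
For B, 0.062 mm/year × 19350 years = 1199.7 mm.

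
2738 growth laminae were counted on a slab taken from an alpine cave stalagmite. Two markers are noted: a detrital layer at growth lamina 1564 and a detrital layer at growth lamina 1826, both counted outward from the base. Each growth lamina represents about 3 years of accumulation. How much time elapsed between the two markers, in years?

786 years

The two markers are separated by 1826 − 1564 = 262 growth laminae.
262 growth laminae at 3 years each span 262 × 3 = 786 years.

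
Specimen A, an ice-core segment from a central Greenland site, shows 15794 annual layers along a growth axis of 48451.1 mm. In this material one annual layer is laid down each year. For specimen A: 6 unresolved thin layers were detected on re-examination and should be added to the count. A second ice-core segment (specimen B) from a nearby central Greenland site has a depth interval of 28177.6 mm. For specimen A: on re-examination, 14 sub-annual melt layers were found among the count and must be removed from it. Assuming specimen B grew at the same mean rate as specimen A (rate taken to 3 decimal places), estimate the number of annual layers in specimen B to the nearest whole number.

Specimen A: after corrections the count is 15794 − 14 + 6 = 15786 annual layers.
A: Mean rate = 48451.1 mm / 15786 years ≈ 3.069 mm/year.
For B, 28177.6 / 3.069 = 9181.36 years ≈ 9181 annual layers.

9181 annual layers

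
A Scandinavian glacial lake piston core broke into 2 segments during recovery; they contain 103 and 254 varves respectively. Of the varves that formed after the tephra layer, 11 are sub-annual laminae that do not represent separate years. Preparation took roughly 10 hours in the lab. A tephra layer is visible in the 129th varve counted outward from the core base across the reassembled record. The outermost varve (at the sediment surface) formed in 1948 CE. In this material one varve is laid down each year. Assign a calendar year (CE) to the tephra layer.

Total varves = 103 + 254 = 357.
357 − 129 = 228 varves lie beyond the tephra layer toward the sediment surface.
228 − 11 false = 217 true varves after the tephra layer.
Counting back 217 years from 1948 CE places the tephra layer in 1948 − 217 = 1731 CE.

1731 CE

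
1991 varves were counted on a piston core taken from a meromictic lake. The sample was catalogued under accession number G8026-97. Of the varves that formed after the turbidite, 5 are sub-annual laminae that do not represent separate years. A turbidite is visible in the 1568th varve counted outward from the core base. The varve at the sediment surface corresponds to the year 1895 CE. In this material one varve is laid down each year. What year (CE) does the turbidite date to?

1991 − 1568 = 423 varves lie beyond the turbidite toward the sediment surface.
Removing the 5 false varves leaves 423 − 5 = 418 true varves beyond the turbidite.
The varve at the sediment surface is 1895 CE, so the turbidite dates to 1895 − 418 = 1477 CE.

1477 CE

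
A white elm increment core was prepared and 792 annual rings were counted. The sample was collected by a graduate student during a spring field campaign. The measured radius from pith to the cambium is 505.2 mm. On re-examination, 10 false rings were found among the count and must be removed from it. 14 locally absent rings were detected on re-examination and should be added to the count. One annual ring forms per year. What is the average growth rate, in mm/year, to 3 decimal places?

Correcting the raw count gives 792 − 10 + 14 = 796 true annual rings.
Extension rate ≈ 505.2 / 796 = 0.635 mm/year.

0.635 mm/year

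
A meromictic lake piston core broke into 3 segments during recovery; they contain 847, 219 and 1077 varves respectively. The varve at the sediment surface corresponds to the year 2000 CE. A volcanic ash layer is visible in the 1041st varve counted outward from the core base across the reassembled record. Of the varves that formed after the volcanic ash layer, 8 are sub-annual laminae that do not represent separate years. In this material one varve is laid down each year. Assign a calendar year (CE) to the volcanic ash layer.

Total varves = 847 + 219 + 1077 = 2143.
2143 − 1041 = 1102 varves lie beyond the volcanic ash layer toward the sediment surface.
Removing the 8 false varves leaves 1102 − 8 = 1094 true varves beyond the volcanic ash layer.
Counting back 1094 years from 2000 CE places the volcanic ash layer in 2000 − 1094 = 906 CE.

906 CE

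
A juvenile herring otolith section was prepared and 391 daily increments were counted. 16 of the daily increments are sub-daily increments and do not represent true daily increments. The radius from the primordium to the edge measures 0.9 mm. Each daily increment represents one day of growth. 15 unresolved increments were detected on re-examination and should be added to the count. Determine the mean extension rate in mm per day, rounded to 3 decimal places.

0.002 mm per day

True daily increment count = 391 − 16 + 15 = 390.
Mean rate = 0.9 mm / 390 days ≈ 0.002 mm per day.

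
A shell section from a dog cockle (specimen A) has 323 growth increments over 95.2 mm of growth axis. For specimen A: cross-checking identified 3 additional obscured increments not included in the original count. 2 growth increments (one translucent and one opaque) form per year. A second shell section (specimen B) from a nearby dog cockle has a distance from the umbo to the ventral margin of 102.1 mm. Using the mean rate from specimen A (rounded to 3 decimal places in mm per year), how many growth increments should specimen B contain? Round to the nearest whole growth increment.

Specimen A: after corrections the count is 323 + 3 = 326 growth increments.
Specimen A: 326 growth increments at 2 per year is 326 / 2 = 163 years.
A: 95.2 mm over 163 years gives 95.2 / 163 ≈ 0.584 mm per year.
B spans 102.1 / 0.584 = 174.83 years; at 2 growth increments per year that is 174.83 × 2 ≈ 350 growth increments.

350 growth increments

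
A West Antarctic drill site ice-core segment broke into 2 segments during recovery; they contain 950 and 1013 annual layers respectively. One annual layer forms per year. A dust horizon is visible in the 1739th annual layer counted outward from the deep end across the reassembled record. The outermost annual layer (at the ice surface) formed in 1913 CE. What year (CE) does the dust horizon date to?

Total annual layers = 950 + 1013 = 1963.
Between annual layer 1739 and the ice surface there are 1963 − 1739 = 224 annual layers.
The annual layer at the ice surface is 1913 CE, so the dust horizon dates to 1913 − 224 = 1689 CE.

1689 CE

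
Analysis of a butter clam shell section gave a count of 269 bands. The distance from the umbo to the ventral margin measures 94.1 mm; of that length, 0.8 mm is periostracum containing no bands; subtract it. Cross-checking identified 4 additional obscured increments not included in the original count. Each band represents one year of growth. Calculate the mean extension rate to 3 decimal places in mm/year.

True band count = 269 + 4 = 273.
The growth record spans 94.1 − 0.8 = 93.3 mm.
Extension rate ≈ 93.3 / 273 = 0.342 mm/year.

0.342 mm/year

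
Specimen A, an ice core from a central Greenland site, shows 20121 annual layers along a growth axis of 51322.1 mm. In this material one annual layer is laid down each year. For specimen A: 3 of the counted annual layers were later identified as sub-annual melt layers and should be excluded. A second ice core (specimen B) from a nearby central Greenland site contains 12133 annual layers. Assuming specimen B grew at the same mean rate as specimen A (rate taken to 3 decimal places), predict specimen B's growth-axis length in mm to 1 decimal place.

30951.3 mm

Specimen A: adjusted count: 20121 − 3 = 20118 annual layers.
A: 51322.1 mm over 20118 years gives 51322.1 / 20118 ≈ 2.551 mm/yr.
Length of B = 2.551 × 12133 = 30951.3 mm.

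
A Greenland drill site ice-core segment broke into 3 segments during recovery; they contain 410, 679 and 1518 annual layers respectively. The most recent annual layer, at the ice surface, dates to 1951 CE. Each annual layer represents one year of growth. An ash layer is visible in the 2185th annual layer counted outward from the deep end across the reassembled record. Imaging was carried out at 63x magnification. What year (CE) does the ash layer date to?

1529 CE

Total annual layers = 410 + 679 + 1518 = 2607.
The ash layer sits at annual layer 2185 from the deep end, so 2607 − 2185 = 422 annual layers formed after it.
The annual layer at the ice surface is 1951 CE, so the ash layer dates to 1951 − 422 = 1529 CE.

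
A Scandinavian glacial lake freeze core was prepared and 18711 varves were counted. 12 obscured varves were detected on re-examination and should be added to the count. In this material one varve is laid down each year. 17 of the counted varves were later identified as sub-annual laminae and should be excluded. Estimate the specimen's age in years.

18706 years

Adjusted count: 18711 − 17 + 12 = 18706 varves.
At one varve per year, that is 18706 years.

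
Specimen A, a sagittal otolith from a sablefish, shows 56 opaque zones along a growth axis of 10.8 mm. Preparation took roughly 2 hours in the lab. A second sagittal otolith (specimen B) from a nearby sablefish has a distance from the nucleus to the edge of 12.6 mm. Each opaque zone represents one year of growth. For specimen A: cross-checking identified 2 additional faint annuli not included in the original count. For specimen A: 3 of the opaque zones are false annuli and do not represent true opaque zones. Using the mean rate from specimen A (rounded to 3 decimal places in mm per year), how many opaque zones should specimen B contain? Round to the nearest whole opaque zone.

64 opaque zones

Specimen A: correcting the raw count gives 56 − 3 + 2 = 55 true opaque zones.
A: Mean rate = 10.8 mm / 55 years ≈ 0.196 mm per year.
Specimen B: 12.6 mm / 0.196 mm per year = 64.29 years ≈ 64 opaque zones.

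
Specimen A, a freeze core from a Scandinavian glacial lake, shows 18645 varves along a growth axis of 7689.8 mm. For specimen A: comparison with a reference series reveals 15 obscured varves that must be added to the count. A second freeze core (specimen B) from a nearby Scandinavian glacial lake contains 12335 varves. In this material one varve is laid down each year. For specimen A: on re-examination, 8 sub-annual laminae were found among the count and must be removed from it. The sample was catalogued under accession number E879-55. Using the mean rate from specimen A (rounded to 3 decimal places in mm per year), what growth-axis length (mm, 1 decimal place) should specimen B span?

Specimen A: correcting the raw count gives 18645 − 8 + 15 = 18652 true varves.
A: Mean rate = 7689.8 mm / 18652 years ≈ 0.412 mm/year.
For B, 0.412 mm/year × 12335 years = 5082.0 mm.

5082.0 mm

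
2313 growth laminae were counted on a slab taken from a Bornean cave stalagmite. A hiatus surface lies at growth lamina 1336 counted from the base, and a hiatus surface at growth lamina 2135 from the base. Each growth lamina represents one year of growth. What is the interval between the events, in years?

799 years

Separation: 2135 − 1336 = 799 growth laminae.
One growth lamina per year makes the interval 799 years.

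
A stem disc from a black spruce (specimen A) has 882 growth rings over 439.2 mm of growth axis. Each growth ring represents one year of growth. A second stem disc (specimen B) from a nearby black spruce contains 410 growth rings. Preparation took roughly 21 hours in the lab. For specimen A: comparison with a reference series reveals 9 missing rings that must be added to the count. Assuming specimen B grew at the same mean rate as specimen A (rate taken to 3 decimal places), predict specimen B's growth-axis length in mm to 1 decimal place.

Specimen A: true growth ring count = 882 + 9 = 891.
A: Mean rate = 439.2 mm / 891 years ≈ 0.493 mm/year.
B's length ≈ 0.493 × 410 = 202.1 mm.

202.1 mm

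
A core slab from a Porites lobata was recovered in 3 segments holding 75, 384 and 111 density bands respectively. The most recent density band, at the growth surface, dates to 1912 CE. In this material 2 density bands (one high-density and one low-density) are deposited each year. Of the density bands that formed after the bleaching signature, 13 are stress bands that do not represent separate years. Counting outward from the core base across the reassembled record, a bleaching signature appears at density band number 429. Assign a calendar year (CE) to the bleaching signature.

1848 CE

Total density bands = 75 + 384 + 111 = 570.
Between density band 429 and the growth surface there are 570 − 429 = 141 density bands.
Removing the 13 false density bands leaves 141 − 13 = 128 true density bands beyond the bleaching signature.
Dividing by 2 density bands per year: 128 / 2 = 64 years.
1912 − 64 = 1848 CE.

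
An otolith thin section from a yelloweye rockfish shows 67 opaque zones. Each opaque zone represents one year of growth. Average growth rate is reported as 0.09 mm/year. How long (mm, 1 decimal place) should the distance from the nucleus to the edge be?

67 years of growth are recorded.
67 years at 0.09 mm/year gives 0.09 × 67 = 6.0 mm.

6.0 mm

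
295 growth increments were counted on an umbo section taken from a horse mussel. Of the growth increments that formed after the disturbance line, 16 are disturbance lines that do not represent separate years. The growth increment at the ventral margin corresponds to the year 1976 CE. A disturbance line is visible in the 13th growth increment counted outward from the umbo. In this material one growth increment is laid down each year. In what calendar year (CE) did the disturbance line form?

Between growth increment 13 and the ventral margin there are 295 − 13 = 282 growth increments.
Excluding 16 false growth increments: 282 − 16 = 266.
The growth increment at the ventral margin is 1976 CE, so the disturbance line dates to 1976 − 266 = 1710 CE.

1710 CE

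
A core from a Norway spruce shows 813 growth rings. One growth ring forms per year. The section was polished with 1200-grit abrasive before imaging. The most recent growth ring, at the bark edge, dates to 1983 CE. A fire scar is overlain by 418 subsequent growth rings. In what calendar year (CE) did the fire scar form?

There are 418 growth rings younger than the fire scar.
1983 − 418 = 1565 CE.

1565 CE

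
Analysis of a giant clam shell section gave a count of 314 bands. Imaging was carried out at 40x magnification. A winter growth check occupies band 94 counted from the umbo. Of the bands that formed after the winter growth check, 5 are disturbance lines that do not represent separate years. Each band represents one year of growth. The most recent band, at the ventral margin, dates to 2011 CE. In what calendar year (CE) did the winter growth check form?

314 − 94 = 220 bands lie beyond the winter growth check toward the ventral margin.
220 − 5 false = 215 true bands after the winter growth check.
Counting back 215 years from 2011 CE places the winter growth check in 2011 − 215 = 1796 CE.

1796 CE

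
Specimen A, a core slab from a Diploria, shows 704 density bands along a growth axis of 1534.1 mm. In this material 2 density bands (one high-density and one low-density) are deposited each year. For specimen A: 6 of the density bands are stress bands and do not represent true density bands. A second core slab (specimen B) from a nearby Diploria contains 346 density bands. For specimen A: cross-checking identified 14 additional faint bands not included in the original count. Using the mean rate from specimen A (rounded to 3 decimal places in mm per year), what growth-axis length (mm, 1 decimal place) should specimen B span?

745.5 mm

Specimen A: adjusted count: 704 − 6 + 14 = 712 density bands.
Specimen A: dividing by 2 density bands per year: 712 / 2 = 356 years.
A: Mean rate = 1534.1 mm / 356 years ≈ 4.309 mm per year.
Specimen B: dividing by 2 density bands per year: 346 / 2 = 173 years. B's length ≈ 4.309 × 173 = 745.5 mm.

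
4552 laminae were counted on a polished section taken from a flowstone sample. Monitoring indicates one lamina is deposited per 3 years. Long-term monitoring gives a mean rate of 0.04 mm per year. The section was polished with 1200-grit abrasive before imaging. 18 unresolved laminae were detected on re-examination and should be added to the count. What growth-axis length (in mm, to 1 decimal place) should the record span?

548.4 mm

True lamina count = 4552 + 18 = 4570.
At 3 years per lamina, 4570 × 3 = 13710 years.
Length ≈ 0.04 × 13710 = 548.4 mm.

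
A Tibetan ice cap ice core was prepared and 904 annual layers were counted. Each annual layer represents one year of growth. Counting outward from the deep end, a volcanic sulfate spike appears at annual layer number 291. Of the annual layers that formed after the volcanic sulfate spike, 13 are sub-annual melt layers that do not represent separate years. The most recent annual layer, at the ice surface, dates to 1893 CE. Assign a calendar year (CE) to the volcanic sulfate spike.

904 − 291 = 613 annual layers lie beyond the volcanic sulfate spike toward the ice surface.
Removing the 13 false annual layers leaves 613 − 13 = 600 true annual layers beyond the volcanic sulfate spike.
Counting back 600 years from 1893 CE places the volcanic sulfate spike in 1893 − 600 = 1293 CE.

1293 CE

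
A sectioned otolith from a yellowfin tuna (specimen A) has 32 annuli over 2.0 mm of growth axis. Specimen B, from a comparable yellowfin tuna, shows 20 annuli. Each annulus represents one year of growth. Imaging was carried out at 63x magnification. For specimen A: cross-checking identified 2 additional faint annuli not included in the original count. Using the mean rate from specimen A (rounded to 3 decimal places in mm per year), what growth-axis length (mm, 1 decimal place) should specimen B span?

1.2 mm

Specimen A: true annulus count = 32 + 2 = 34.
A: Extension rate ≈ 2.0 / 34 = 0.059 mm per year.
For B, 0.059 mm/year × 20 years = 1.2 mm.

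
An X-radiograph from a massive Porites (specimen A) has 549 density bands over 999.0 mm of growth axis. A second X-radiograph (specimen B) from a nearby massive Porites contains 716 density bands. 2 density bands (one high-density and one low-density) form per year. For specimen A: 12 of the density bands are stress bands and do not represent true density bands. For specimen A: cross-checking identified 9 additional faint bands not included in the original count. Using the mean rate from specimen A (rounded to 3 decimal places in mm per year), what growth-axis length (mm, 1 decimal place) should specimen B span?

Specimen A: after corrections the count is 549 − 12 + 9 = 546 density bands.
Specimen A: dividing by 2 density bands per year: 546 / 2 = 273 years.
A: Extension rate ≈ 999.0 / 273 = 3.659 mm/yr.
Specimen B: 716 density bands at 2 per year is 716 / 2 = 358 years. Length of B = 3.659 × 358 = 1309.9 mm.

1309.9 mm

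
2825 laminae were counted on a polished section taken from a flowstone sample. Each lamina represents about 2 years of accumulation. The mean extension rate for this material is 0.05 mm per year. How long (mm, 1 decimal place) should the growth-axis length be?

2825 laminae at 2 years each span 2825 × 2 = 5650 years.
Length ≈ 0.05 × 5650 = 282.5 mm.

282.5 mm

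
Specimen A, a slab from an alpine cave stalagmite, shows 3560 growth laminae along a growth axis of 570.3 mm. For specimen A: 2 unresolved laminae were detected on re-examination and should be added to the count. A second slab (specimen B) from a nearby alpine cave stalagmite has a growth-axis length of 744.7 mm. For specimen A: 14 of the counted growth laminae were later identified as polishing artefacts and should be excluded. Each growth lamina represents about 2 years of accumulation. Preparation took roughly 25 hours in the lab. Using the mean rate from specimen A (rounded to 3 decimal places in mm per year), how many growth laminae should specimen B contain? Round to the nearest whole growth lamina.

4654 growth laminae

Specimen A: correcting the raw count gives 3560 − 14 + 2 = 3548 true growth laminae.
Specimen A: 3548 growth laminae at 2 years each span 3548 × 2 = 7096 years.
A: Extension rate ≈ 570.3 / 7096 = 0.080 mm/yr.
B spans 744.7 / 0.080 = 9308.75 years; at 2 years per growth lamina that is 9308.75 / 2 ≈ 4654 growth laminae.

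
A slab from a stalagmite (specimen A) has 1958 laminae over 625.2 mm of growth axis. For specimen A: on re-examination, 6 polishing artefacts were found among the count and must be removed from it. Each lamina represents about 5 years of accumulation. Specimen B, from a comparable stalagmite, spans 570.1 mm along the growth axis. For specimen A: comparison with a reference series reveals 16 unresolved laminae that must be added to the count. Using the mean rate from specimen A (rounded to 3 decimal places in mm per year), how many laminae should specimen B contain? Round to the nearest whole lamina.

1782 laminae

Specimen A: adjusted count: 1958 − 6 + 16 = 1968 laminae.
Specimen A: at 5 years per lamina, 1968 × 5 = 9840 years.
A: Extension rate ≈ 625.2 / 9840 = 0.064 mm/yr.
Specimen B: 570.1 mm / 0.064 mm per year = 8907.81 years; at 5 years per lamina that is 8907.81 / 5 ≈ 1782 laminae.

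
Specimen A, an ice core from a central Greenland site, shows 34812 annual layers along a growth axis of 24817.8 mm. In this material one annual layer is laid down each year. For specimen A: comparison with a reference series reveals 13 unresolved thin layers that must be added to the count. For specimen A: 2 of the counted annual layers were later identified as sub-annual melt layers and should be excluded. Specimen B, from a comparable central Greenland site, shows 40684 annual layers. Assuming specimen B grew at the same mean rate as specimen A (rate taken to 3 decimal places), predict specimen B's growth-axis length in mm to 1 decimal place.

Specimen A: true annual layer count = 34812 − 2 + 13 = 34823.
A: Extension rate ≈ 24817.8 / 34823 = 0.713 mm/year.
B's length ≈ 0.713 × 40684 = 29007.7 mm.

29007.7 mm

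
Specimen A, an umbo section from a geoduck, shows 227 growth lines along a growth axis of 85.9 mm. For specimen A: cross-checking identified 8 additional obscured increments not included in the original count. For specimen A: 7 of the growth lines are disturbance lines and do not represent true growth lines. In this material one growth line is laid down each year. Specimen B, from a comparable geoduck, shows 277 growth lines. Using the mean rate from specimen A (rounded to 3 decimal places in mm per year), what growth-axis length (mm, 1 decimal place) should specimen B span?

Specimen A: after corrections the count is 227 − 7 + 8 = 228 growth lines.
A: Extension rate ≈ 85.9 / 228 = 0.377 mm/year.
B's length ≈ 0.377 × 277 = 104.4 mm.

104.4 mm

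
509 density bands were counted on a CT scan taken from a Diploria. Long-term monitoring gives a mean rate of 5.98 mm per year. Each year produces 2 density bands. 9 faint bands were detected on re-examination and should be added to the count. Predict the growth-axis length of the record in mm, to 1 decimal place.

True density band count = 509 + 9 = 518.
518 density bands at 2 per year is 518 / 2 = 259 years.
Predicted length = 5.98 mm/year × 259 years = 1548.8 mm.

1548.8 mm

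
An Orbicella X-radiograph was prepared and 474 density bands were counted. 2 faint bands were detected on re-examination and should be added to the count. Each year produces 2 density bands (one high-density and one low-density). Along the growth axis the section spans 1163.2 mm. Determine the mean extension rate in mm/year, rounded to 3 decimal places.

After corrections the count is 474 + 2 = 476 density bands.
Dividing by 2 density bands per year: 476 / 2 = 238 years.
1163.2 mm over 238 years gives 1163.2 / 238 ≈ 4.887 mm/year.

4.887 mm/year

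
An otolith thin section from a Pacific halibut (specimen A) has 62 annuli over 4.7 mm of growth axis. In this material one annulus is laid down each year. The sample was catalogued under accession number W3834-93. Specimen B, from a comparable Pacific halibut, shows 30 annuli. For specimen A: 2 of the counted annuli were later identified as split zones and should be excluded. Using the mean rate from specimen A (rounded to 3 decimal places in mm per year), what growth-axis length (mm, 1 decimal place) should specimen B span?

Specimen A: after corrections the count is 62 − 2 = 60 annuli.
A: 4.7 mm over 60 years gives 4.7 / 60 ≈ 0.078 mm/year.
B's length ≈ 0.078 × 30 = 2.3 mm.

2.3 mm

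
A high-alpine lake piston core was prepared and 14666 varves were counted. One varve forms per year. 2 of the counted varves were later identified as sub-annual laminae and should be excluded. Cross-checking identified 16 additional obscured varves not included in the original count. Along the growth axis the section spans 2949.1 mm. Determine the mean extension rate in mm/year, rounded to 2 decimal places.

Adjusted count: 14666 − 2 + 16 = 14680 varves.
2949.1 mm over 14680 years gives 2949.1 / 14680 ≈ 0.20 mm/year.

0.20 mm/year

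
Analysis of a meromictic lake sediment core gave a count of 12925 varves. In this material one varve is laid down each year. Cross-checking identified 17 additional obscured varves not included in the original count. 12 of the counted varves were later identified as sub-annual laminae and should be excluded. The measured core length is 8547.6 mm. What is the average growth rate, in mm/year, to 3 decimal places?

After corrections the count is 12925 − 12 + 17 = 12930 varves.
Mean rate = 8547.6 mm / 12930 years ≈ 0.661 mm/year.

0.661 mm/year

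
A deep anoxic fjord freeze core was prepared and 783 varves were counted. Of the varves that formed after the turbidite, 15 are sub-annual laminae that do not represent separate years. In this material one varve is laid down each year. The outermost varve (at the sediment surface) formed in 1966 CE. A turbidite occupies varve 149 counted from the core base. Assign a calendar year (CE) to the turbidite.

1347 CE

Between varve 149 and the sediment surface there are 783 − 149 = 634 varves.
Removing the 15 false varves leaves 634 − 15 = 619 true varves beyond the turbidite.
Counting back 619 years from 1966 CE places the turbidite in 1966 − 619 = 1347 CE.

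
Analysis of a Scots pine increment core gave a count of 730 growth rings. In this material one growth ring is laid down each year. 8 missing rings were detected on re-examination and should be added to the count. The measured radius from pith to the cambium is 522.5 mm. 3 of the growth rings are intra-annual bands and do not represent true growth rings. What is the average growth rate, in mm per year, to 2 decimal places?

0.71 mm per year

True growth ring count = 730 − 3 + 8 = 735.
522.5 mm over 735 years gives 522.5 / 735 ≈ 0.71 mm per year.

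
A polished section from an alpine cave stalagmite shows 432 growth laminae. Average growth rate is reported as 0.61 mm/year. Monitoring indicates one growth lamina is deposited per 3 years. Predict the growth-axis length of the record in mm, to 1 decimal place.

790.6 mm

432 growth laminae at 3 years each span 432 × 3 = 1296 years.
Predicted length = 0.61 mm/year × 1296 years = 790.6 mm.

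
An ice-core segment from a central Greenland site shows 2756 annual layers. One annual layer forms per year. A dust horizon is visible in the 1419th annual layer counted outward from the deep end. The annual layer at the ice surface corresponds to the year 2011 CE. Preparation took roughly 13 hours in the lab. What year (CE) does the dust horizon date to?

2756 − 1419 = 1337 annual layers lie beyond the dust horizon toward the ice surface.
Counting back 1337 years from 2011 CE places the dust horizon in 2011 − 1337 = 674 CE.

674 CE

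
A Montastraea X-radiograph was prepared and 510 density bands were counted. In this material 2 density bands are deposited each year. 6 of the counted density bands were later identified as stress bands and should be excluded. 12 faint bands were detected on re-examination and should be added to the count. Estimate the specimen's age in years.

258 years

True density band count = 510 − 6 + 12 = 516.
Dividing by 2 density bands per year: 516 / 2 = 258 years.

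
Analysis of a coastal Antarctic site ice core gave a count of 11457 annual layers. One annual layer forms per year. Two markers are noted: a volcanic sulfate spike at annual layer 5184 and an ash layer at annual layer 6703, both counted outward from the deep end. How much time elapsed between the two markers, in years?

Separation: 6703 − 5184 = 1519 annual layers.
At one annual layer per year, 1519 years elapsed between them.

1519 years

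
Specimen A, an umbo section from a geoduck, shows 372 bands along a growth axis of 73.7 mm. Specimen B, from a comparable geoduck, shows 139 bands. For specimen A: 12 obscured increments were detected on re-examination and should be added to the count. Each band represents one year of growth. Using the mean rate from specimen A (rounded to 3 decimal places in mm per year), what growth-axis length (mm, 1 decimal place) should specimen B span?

26.7 mm

Specimen A: after corrections the count is 372 + 12 = 384 bands.
A: 73.7 mm over 384 years gives 73.7 / 384 ≈ 0.192 mm/year.
For B, 0.192 mm/year × 139 years = 26.7 mm.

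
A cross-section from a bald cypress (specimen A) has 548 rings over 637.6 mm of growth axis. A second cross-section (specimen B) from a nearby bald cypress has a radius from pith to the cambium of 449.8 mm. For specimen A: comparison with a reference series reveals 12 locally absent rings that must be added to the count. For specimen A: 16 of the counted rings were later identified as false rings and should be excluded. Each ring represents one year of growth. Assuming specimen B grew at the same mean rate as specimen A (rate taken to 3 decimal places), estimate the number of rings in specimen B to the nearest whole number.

384 rings

Specimen A: adjusted count: 548 − 16 + 12 = 544 rings.
A: 637.6 mm over 544 years gives 637.6 / 544 ≈ 1.172 mm/yr.
B spans 449.8 / 1.172 = 383.79 years ≈ 384 rings.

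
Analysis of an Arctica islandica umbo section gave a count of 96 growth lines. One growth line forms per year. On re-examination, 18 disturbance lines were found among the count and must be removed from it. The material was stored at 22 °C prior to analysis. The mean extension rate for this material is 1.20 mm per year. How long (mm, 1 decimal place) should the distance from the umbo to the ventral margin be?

93.6 mm

Adjusted count: 96 − 18 = 78 growth lines.
Length ≈ 1.20 × 78 = 93.6 mm.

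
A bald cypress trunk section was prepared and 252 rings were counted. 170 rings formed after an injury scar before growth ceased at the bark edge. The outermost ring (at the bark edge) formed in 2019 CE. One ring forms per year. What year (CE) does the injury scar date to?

1849 CE

170 rings post-date the injury scar.
2019 − 170 = 1849 CE.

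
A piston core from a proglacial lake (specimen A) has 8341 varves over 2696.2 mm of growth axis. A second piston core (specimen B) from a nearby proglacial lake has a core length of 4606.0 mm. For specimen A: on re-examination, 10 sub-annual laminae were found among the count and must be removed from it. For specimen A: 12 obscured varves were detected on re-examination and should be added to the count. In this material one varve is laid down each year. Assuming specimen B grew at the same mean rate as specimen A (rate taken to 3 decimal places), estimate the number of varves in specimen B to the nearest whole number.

14260 varves

Specimen A: true varve count = 8341 − 10 + 12 = 8343.
A: Extension rate ≈ 2696.2 / 8343 = 0.323 mm per year.
Specimen B: 4606.0 mm / 0.323 mm per year = 14260.06 years ≈ 14260 varves.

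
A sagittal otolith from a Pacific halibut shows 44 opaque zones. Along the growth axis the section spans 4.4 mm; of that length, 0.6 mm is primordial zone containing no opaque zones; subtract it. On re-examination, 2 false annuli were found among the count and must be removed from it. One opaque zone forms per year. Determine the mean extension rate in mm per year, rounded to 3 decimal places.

Adjusted count: 44 − 2 = 42 opaque zones.
Net length = 4.4 − 0.6 = 3.8 mm.
3.8 mm over 42 years gives 3.8 / 42 ≈ 0.090 mm per year.

0.090 mm per year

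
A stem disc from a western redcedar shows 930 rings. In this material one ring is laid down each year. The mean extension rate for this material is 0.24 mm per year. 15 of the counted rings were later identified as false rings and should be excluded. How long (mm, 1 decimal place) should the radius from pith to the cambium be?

Adjusted count: 930 − 15 = 915 rings.
Predicted length = 0.24 mm/year × 915 years = 219.6 mm.

219.6 mm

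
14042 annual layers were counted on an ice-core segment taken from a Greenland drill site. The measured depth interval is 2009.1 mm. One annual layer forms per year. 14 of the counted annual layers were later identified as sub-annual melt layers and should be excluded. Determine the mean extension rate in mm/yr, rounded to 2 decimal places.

0.14 mm/yr

Adjusted count: 14042 − 14 = 14028 annual layers.
Mean rate = 2009.1 mm / 14028 years ≈ 0.14 mm/yr.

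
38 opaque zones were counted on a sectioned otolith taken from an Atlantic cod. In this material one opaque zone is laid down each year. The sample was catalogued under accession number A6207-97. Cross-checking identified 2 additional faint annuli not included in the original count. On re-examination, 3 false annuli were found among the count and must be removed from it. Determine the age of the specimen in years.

True opaque zone count = 38 − 3 + 2 = 37.
One opaque zone per year makes the duration 37 years.

37 yr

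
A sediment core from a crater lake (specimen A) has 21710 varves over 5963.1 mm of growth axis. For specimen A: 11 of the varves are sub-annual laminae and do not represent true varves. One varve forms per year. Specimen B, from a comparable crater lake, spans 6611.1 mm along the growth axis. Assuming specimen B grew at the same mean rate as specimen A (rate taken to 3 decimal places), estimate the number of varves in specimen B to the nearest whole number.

24040 varves

Specimen A: adjusted count: 21710 − 11 = 21699 varves.
A: Extension rate ≈ 5963.1 / 21699 = 0.275 mm per year.
B spans 6611.1 / 0.275 = 24040.36 years ≈ 24040 varves.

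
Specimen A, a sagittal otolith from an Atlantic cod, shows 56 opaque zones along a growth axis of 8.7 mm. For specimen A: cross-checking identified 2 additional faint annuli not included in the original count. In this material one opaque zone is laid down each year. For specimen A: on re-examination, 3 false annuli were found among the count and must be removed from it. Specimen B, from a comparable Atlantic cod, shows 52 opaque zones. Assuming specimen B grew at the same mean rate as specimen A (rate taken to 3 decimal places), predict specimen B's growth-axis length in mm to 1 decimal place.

Specimen A: after corrections the count is 56 − 3 + 2 = 55 opaque zones.
A: Mean rate = 8.7 mm / 55 years ≈ 0.158 mm per year.
B's length ≈ 0.158 × 52 = 8.2 mm.

8.2 mm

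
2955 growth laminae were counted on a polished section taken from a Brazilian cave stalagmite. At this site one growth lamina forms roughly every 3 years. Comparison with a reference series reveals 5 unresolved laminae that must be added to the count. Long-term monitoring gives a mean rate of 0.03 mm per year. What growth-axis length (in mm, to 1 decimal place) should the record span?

Correcting the raw count gives 2955 + 5 = 2960 true growth laminae.
2960 growth laminae at 3 years each span 2960 × 3 = 8880 years.
8880 years at 0.03 mm/year gives 0.03 × 8880 = 266.4 mm.

266.4 mm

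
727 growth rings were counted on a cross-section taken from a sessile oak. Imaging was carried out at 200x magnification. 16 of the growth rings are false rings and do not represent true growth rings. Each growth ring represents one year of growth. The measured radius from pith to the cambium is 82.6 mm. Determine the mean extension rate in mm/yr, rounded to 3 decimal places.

True growth ring count = 727 − 16 = 711.
Mean rate = 82.6 mm / 711 years ≈ 0.116 mm/yr.

0.116 mm/yr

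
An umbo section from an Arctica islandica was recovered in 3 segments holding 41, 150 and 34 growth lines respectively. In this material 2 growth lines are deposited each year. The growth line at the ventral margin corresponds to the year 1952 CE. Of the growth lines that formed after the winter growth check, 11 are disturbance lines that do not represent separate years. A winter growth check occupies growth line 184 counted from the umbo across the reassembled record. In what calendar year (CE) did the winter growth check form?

1937 CE

Total growth lines = 41 + 150 + 34 = 225.
The winter growth check sits at growth line 184 from the umbo, so 225 − 184 = 41 growth lines formed after it.
Removing the 11 false growth lines leaves 41 − 11 = 30 true growth lines beyond the winter growth check.
30 growth lines at 2 per year is 30 / 2 = 15 years.
1952 − 15 = 1937 CE.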